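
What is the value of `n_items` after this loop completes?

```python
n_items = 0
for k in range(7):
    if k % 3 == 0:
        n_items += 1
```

Count numbers divisible by 3 in range(7)
`n_items` takes the values: 0 → 1 → 2 → 3

Answer: 3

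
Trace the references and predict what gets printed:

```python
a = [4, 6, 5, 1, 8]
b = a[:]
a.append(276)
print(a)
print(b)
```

Key concept: slice [:] creates copy.
Step by step:
`a = [4, 6, 5, 1, 8]` → a = [4, 6, 5, 1, 8]
`b = a[:]` → b = [4, 6, 5, 1, 8]
`a.append(276)` → a = [4, 6, 5, 1, 8, 276]
`print(a)` → prints [4, 6, 5, 1, 8, 276]
`print(b)` → prints [4, 6, 5, 1, 8]

Answer:
[4, 6, 5, 1, 8, 276]
[4, 6, 5, 1, 8]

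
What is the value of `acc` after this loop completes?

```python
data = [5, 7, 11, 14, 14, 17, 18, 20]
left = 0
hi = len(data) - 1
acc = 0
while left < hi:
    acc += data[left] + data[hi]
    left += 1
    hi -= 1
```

Sum of pairs from ends
`acc` takes the values: 0 → 25 → 50 → 78 → 106

Answer: 106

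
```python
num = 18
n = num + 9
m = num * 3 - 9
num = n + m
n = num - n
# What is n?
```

Trace:
`num = 18` → num = 18
`n = num + 9` → n = 27
`m = num * 3 - 9` → m = 45
`num = n + m` → num = 72
`n = num - n` → n = 45
So n = 45

Answer: 45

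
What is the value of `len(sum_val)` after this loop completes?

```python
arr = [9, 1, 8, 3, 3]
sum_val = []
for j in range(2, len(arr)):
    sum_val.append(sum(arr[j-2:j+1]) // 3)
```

Number of 3-element averages
`sum_val` takes the values: [] → [6] → [6, 4] → [6, 4, 4]
So `len(sum_val)` = 3

Answer: 3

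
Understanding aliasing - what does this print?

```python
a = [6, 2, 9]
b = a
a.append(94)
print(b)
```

Key concept: basic list aliasing.
Step by step:
`a = [6, 2, 9]` → a = [6, 2, 9]
`b = a` → b = [6, 2, 9] (same object as a)
`a.append(94)` → a = [6, 2, 9, 94] (same object as b); b = [6, 2, 9, 94] (same object as a)
`print(b)` → prints [6, 2, 9, 94]

Answer: [6, 2, 9, 94]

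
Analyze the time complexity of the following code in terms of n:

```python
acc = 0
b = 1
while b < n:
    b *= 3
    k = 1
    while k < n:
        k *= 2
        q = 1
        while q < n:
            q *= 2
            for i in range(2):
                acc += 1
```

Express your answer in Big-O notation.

Each loop level contributes: log n × log n × log n × 1. Multiplying the contributions gives O(log^3 n).

Answer: O(log^3 n)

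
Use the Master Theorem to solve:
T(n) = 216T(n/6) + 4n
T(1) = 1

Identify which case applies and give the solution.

a=216, b=6, f(n)=4n. log_6(216) = 3. Since c=1 < 3, Case 1 applies: T(n) = Θ(n^log_b(a)) = O(n^3).

Answer: O(n^3) - Case 1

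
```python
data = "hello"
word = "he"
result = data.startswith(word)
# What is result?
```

Trace:
`data = "hello"` → data = 'hello'
`word = "he"` → word = 'he'
`result = data.startswith(word)` → result = True
So result = True

Answer: True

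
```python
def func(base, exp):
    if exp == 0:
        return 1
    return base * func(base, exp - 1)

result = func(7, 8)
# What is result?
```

func(7, 8) = 7 * 7 * 7 * 7 * 7 * 7 * 7 * 7 = 5764801

Answer: 5764801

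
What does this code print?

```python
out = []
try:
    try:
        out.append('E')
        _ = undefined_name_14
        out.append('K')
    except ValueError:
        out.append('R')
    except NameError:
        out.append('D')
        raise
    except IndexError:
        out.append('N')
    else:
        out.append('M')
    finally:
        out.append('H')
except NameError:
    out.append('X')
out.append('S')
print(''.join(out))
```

Execution trace: 'E' (inner try body) → 'D' (inner except NameError) → 'H' (inner finally) → 'X' (outer except NameError) → 'S' (after the try/except). Output: EDHXS

Answer: EDHXS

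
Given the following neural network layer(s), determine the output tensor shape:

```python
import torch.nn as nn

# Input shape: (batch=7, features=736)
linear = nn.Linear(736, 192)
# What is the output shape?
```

Input: (7, 736) -> Output: (7, 192)

Answer: (7, 192)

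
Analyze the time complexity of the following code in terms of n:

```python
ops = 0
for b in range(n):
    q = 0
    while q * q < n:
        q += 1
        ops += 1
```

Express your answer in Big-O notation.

Each loop level contributes: n × √n. Multiplying the contributions gives O(n√n).

Answer: O(n√n)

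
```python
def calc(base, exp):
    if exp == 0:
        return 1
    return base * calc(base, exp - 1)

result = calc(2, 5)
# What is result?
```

calc(2, 5) = 2 * 2 * 2 * 2 * 2 = 32

Answer: 32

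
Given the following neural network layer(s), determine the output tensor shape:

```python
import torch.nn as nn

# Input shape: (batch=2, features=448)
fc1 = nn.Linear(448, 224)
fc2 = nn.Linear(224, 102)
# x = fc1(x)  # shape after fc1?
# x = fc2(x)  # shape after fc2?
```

Input: (2, 448) -> after fc1: (2, 224) -> Output: (2, 102)

Answer: (2, 102)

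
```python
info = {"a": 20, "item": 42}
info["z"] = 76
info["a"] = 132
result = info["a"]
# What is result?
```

Trace:
`info = {"a": 20, "item": 42}` → info = {'a': 20, 'item': 42}
`info["z"] = 76` → info = {'a': 20, 'item': 42, 'z': 76}
`info["a"] = 132` → info = {'a': 132, 'item': 42, 'z': 76}
`result = info["a"]` → result = 132
So result = 132

Answer: 132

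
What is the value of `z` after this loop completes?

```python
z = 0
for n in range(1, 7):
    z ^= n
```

XOR of 1 to 6
`z` takes the values: 0 → 1 → 3 → 0 → 4 → 1 → 7

Answer: 7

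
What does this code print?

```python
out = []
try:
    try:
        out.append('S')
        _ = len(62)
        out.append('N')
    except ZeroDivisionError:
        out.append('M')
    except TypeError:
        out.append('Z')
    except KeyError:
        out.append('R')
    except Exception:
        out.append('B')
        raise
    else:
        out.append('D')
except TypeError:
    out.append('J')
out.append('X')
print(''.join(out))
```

Execution trace: 'S' (inner try body) → 'Z' (inner except TypeError) → 'X' (after the try/except). Output: SZX

Answer: SZX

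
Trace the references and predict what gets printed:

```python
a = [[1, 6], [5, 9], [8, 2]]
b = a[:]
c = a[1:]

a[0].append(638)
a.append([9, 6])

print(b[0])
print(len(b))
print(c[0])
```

Key concept: slice with nested mutation.
Step by step:
`a = [[1, 6], [5, 9], [8, 2]]` → a = [[1, 6], [5, 9], [8, 2]]
`b = a[:]` → b = [[1, 6], [5, 9], [8, 2]]
`c = a[1:]` → c = [[5, 9], [8, 2]]
`a[0].append(638)` → a = [[1, 6, 638], [5, 9], [8, 2]]; b = [[1, 6, 638], [5, 9], [8, 2]]
`a.append([9, 6])` → a = [[1, 6, 638], [5, 9], [8, 2], [9, 6]]
`print(b[0])` → prints [1, 6, 638]
`print(len(b))` → prints 3
`print(c[0])` → prints [5, 9]

Answer:
[1, 6, 638]
3
[5, 9]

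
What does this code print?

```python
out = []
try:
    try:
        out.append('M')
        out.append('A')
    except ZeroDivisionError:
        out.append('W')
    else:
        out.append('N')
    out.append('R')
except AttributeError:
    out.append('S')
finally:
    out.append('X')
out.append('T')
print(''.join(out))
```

Execution trace: 'M' (inner try body) → 'A' (inner try body, no exception) → 'N' (inner else) → 'R' (try body, no exception) → 'X' (finally) → 'T' (after the try/except). Output: MANRXT

Answer: MANRXT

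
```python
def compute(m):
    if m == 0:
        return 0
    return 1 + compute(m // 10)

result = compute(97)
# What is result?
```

Count of digits of 97: 2

Answer: 2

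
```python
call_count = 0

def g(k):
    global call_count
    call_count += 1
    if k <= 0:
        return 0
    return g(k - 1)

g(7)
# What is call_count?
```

Linear recursion stepping by 1: 8 calls from k=7 down to ≤0.

Answer: 8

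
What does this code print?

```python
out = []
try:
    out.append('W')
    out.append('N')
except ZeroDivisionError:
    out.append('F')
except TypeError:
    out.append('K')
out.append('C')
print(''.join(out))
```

Execution trace: 'W' (try body) → 'N' (try body, no exception) → 'C' (after the try/except). Output: WNC

Answer: WNC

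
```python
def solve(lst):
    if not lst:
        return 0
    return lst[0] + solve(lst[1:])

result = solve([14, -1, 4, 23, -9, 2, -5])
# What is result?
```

14 + (-1) + 4 + 23 + (-9) + 2 + (-5) + 0 = 28

Answer: 28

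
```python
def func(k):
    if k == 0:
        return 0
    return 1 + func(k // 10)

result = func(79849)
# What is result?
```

Count of digits of 79849: 5

Answer: 5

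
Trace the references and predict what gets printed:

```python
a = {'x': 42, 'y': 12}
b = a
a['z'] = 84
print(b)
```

Key concept: dict aliasing.
Step by step:
`a = {'x': 42, 'y': 12}` → a = {'x': 42, 'y': 12}
`b = a` → b = {'x': 42, 'y': 12} (same object as a)
`a['z'] = 84` → a = {'x': 42, 'y': 12, 'z': 84} (same object as b); b = {'x': 42, 'y': 12, 'z': 84} (same object as a)
`print(b)` → prints {'x': 42, 'y': 12, 'z': 84}

Answer: {'x': 42, 'y': 12, 'z': 84}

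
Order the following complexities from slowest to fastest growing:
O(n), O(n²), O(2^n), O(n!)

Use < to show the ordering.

Ordered by growth rate: O(n) < O(n²) < O(2^n) < O(n!)

Answer: O(n) < O(n²) < O(2^n) < O(n!)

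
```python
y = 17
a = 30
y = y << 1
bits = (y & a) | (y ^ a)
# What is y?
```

Trace:
`y = 17` → y = 17
`a = 30` → a = 30
`y = y << 1` → y = 34
`bits = (y & a) | (y ^ a)` → bits = 62
So y = 34

Answer: 34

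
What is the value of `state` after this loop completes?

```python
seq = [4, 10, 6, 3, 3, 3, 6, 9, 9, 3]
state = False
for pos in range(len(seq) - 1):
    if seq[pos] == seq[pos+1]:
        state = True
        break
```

Check consecutive duplicates in [4, 10, 6, 3, 3, 3, 6, 9, 9, 3]
`state` takes the values: False → True

Answer: True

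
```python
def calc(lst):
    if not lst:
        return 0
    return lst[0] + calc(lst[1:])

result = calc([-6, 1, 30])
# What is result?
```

(-6) + 1 + 30 + 0 = 25

Answer: 25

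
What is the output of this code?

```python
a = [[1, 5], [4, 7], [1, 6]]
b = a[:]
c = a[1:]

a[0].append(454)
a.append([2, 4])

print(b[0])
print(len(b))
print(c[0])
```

Key concept: slice with nested mutation.
Step by step:
`a = [[1, 5], [4, 7], [1, 6]]` → a = [[1, 5], [4, 7], [1, 6]]
`b = a[:]` → b = [[1, 5], [4, 7], [1, 6]]
`c = a[1:]` → c = [[4, 7], [1, 6]]
`a[0].append(454)` → a = [[1, 5, 454], [4, 7], [1, 6]]; b = [[1, 5, 454], [4, 7], [1, 6]]
`a.append([2, 4])` → a = [[1, 5, 454], [4, 7], [1, 6], [2, 4]]
`print(b[0])` → prints [1, 5, 454]
`print(len(b))` → prints 3
`print(c[0])` → prints [4, 7]

Answer:
[1, 5, 454]
3
[4, 7]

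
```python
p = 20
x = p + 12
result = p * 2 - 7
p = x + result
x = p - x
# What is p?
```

Trace:
`p = 20` → p = 20
`x = p + 12` → x = 32
`result = p * 2 - 7` → result = 33
`p = x + result` → p = 65
`x = p - x` → x = 33
So p = 65

Answer: 65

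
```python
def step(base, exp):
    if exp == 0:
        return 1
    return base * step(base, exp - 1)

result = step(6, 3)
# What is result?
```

step(6, 3) = 6 * 6 * 6 = 216

Answer: 216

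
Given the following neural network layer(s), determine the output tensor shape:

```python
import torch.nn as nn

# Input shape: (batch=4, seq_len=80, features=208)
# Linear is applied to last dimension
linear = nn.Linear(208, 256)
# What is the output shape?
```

Input: (4, 80, 208) -> Output: (4, 80, 256)

Answer: (4, 80, 256)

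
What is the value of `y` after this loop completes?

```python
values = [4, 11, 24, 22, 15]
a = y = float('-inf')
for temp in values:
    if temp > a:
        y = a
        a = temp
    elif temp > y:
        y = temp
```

Second largest (with repeats) in [4, 11, 24, 22, 15]
`y` takes the values: -inf → 4 → 11 → 22

Answer: 22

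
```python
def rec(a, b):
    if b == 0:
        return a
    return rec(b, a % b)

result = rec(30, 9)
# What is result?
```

rec(30, 9) -> rec(9, 3) -> rec(3, 0) -> 3

Answer: 3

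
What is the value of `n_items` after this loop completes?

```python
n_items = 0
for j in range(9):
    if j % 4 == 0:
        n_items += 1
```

Count numbers divisible by 4 in range(9)
`n_items` takes the values: 0 → 1 → 2 → 3

Answer: 3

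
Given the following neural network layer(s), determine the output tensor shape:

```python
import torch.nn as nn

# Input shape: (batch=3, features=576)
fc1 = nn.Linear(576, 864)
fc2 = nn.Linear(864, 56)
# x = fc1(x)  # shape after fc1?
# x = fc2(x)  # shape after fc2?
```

Input: (3, 576) -> after fc1: (3, 864) -> Output: (3, 56)

Answer: (3, 56)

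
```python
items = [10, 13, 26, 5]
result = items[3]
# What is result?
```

Trace:
`items = [10, 13, 26, 5]` → items = [10, 13, 26, 5]
`result = items[3]` → result = 5
So result = 5

Answer: 5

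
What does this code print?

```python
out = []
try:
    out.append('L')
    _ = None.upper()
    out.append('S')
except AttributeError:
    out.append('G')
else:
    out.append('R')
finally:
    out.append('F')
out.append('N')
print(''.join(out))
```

Execution trace: 'L' (try body) → 'G' (except AttributeError) → 'F' (finally) → 'N' (after the try/except). Output: LGFN

Answer: LGFN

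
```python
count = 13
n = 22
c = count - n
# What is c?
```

Trace:
`count = 13` → count = 13
`n = 22` → n = 22
`c = count - n` → c = -9
So c = -9

Answer: -9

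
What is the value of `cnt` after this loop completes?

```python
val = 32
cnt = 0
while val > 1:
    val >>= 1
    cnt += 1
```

Count right shifts until 1
`cnt` takes the values: 0 → 1 → 2 → 3 → 4 → 5

Answer: 5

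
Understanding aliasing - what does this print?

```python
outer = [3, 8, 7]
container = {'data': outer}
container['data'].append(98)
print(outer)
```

Key concept: dict holds reference to list.
Step by step:
`outer = [3, 8, 7]` → outer = [3, 8, 7]
`container = {'data': outer}` → container = {'data': [3, 8, 7]}
`container['data'].append(98)` → outer = [3, 8, 7, 98]; container = {'data': [3, 8, 7, 98]}
`print(outer)` → prints [3, 8, 7, 98]

Answer: [3, 8, 7, 98]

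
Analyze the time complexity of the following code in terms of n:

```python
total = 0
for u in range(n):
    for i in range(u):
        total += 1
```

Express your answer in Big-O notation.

Each loop level contributes: n × n. Multiplying the contributions gives O(n^2).

Answer: O(n^2)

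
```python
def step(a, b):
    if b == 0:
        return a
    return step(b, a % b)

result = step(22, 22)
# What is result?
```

step(22, 22) -> step(22, 0) -> 22

Answer: 22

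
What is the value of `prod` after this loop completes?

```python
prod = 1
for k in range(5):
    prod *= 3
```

3^5 = 243
`prod` takes the values: 1 → 3 → 9 → 27 → 81 → 243

Answer: 243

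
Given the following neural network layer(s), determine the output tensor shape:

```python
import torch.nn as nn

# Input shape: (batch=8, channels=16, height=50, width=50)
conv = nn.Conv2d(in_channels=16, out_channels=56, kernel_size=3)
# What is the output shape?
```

Input: (8, 16, 50, 50) -> Output: (8, 56, 48, 48)

Answer: (8, 56, 48, 48)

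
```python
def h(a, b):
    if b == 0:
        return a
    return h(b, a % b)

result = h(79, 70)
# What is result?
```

h(79, 70) -> h(70, 9) -> h(9, 7) -> h(7, 2) -> h(2, 1) -> h(1, 0) -> 1

Answer: 1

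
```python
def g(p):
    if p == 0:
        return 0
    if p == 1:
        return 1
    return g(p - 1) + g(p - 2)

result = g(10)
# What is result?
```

Build up from base cases: g(0)=0, g(1)=1, g(2)=1, g(3)=2, g(4)=3, g(5)=5, g(6)=8, ..., g(10)=55

Answer: 55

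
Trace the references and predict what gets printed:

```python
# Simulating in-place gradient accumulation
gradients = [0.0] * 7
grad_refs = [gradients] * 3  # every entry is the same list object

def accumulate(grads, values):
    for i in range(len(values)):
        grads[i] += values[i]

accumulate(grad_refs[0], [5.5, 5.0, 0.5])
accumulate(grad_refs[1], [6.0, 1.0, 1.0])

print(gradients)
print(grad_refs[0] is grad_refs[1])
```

Key concept: gradient accumulation aliasing.
Step by step:
`gradients = [0.0] * 7` → gradients = [0.0, 0.0, 0.0, 0.0, 0.0, 0.0, 0.0]
`grad_refs = [gradients] * 3` → grad_refs = [[0.0, 0.0, 0.0, 0.0, 0.0, 0.0, 0.0], [0.0, 0.0, 0.0, 0.0, 0.0, 0.0, 0.0], [0.0, 0.0, 0.0, 0.0, 0.0, 0.0, 0.0]]
`accumulate(grad_refs[0], [5.5, 5.0, 0.5])` → gradients = [5.5, 5.0, 0.5, 0.0, 0.0, 0.0, 0.0]; grad_refs = [[5.5, 5.0, 0.5, 0.0, 0.0, 0.0, 0.0], [5.5, 5.0, 0.5, 0.0, 0.0, 0.0, 0.0], [5.5, 5.0, 0.5, 0.0, 0.0, 0.0, 0.0]]
`accumulate(grad_refs[1], [6.0, 1.0, 1.0])` → gradients = [11.5, 6.0, 1.5, 0.0, 0.0, 0.0, 0.0]; grad_refs = [[11.5, 6.0, 1.5, 0.0, 0.0, 0.0, 0.0], [11.5, 6.0, 1.5, 0.0, 0.0, 0.0, 0.0], [11.5, 6.0, 1.5, 0.0, 0.0, 0.0, 0.0]]
`print(gradients)` → prints [11.5, 6.0, 1.5, 0.0, 0.0, 0.0, 0.0]
`print(grad_refs[0] is grad_refs[1])` → prints True

Answer:
[11.5, 6.0, 1.5, 0.0, 0.0, 0.0, 0.0]
True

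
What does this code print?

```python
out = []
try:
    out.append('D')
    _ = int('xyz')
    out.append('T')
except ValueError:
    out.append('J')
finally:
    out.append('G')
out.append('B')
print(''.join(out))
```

Execution trace: 'D' (try body) → 'J' (except ValueError) → 'G' (finally) → 'B' (after the try/except). Output: DJGB

Answer: DJGB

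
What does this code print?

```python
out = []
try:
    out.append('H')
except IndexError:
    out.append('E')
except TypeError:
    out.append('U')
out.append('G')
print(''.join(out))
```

Execution trace: 'H' (try body, no exception) → 'G' (after the try/except). Output: HG

Answer: HG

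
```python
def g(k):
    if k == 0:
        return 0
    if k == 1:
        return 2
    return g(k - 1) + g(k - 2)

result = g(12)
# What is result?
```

Build up from base cases: g(0)=0, g(1)=2, g(2)=2, g(3)=4, g(4)=6, g(5)=10, g(6)=16, ..., g(12)=288

Answer: 288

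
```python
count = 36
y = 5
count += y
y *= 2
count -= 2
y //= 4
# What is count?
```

Trace:
`count = 36` → count = 36
`y = 5` → y = 5
`count += y` → count = 41
`y *= 2` → y = 10
`count -= 2` → count = 39
`y //= 4` → y = 2
So count = 39

Answer: 39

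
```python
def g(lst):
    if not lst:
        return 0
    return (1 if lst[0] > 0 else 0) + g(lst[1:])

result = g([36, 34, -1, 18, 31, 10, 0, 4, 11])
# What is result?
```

Count of positive elements in [36, 34, -1, 18, 31, 10, 0, 4, 11] = 7

Answer: 7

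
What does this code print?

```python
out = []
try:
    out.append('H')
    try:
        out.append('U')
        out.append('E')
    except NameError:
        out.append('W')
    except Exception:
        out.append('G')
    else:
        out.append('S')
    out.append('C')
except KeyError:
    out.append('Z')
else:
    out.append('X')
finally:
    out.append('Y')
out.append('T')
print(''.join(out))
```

Execution trace: 'H' (try body) → 'U' (inner try body) → 'E' (inner try body, no exception) → 'S' (inner else) → 'C' (try body, no exception) → 'X' (else) → 'Y' (finally) → 'T' (after the try/except). Output: HUESCXYT

Answer: HUESCXYT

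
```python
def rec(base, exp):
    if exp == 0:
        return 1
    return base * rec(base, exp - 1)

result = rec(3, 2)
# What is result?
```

rec(3, 2) = 3 * 3 = 9

Answer: 9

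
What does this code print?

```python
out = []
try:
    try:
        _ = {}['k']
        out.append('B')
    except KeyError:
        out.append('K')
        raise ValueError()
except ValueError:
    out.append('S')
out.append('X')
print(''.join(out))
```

Execution trace: 'K' (inner except KeyError) → 'S' (outer except ValueError) → 'X' (after the try/except). Output: KSX

Answer: KSX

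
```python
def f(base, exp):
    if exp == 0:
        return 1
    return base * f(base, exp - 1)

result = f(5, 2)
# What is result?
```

f(5, 2) = 5 * 5 = 25

Answer: 25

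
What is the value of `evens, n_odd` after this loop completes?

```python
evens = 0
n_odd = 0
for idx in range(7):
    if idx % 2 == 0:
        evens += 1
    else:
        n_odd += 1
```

Count evens and odds in range(7)
`evens, n_odd` takes the values: (0, 0) → (1, 0) → (1, 1) → (2, 1) → (2, 2) → (3, 2) → (3, 3) → (4, 3)

Answer: 4, 3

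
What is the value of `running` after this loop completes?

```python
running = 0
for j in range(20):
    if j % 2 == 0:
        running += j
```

Sum of even numbers 0 to 19
`running` takes the values: 0 → 2 → 6 → 12 → 20 → 30 → 42 → 56 → 72 → 90

Answer: 90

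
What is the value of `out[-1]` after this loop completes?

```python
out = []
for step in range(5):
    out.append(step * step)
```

Last element of squares 0 to 4
`out` takes the values: [] → [0] → [0, 1] → [0, 1, 4] → [0, 1, 4, 9] → [0, 1, 4, 9, 16]
So `out[-1]` = 16

Answer: 16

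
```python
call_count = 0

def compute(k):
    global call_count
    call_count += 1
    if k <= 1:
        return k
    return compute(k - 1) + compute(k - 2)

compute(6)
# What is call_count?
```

Calls(k) = 1 + Calls(k-1) + Calls(k-2); Calls(0)=Calls(1)=1. For k=6 this gives 25.

Answer: 25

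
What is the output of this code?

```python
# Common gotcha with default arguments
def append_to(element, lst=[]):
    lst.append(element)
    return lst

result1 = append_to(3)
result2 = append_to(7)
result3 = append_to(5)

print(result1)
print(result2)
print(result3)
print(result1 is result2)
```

Key concept: mutable default argument gotcha.
Step by step:
`result1 = append_to(3)` → result1 = [3]
`result2 = append_to(7)` → result1 = [3, 7] (same object as result2); result2 = [3, 7] (same object as result1)
`result3 = append_to(5)` → result1 = [3, 7, 5] (same object as result2, result3); result2 = [3, 7, 5] (same object as result1, result3); result3 = [3, 7, 5] (same object as result1, result2)
`print(result1)` → prints [3, 7, 5]
`print(result2)` → prints [3, 7, 5]
`print(result3)` → prints [3, 7, 5]
`print(result1 is result2)` → prints True

Answer:
[3, 7, 5]
[3, 7, 5]
[3, 7, 5]
True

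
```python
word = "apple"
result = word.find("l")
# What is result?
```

Trace:
`word = "apple"` → word = 'apple'
`result = word.find("l")` → result = 3
So result = 3

Answer: 3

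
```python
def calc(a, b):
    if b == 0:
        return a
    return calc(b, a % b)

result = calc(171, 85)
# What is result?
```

calc(171, 85) -> calc(85, 1) -> calc(1, 0) -> 1

Answer: 1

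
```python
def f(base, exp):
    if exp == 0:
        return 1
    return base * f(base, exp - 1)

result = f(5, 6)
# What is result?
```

f(5, 6) = 5 * 5 * 5 * 5 * 5 * 5 = 15625

Answer: 15625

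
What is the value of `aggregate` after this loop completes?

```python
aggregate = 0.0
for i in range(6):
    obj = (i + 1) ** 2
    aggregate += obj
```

Sum of squared losses 1² + 2² + ... + 6²
`aggregate` takes the values: 0.0 → 1.0 → 5.0 → 14.0 → 30.0 → 55.0 → 91.0

Answer: 91.0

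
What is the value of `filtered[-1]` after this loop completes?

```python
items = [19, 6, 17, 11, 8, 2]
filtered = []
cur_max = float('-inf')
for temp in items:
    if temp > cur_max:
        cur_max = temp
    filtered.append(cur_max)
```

Running max ends at 19
`filtered` takes the values: [] → [19] → [19, 19] → [19, 19, 19] → [19, 19, 19, 19] → [19, 19, 19, 19, 19] → [19, 19, 19, 19, 19, 19]
So `filtered[-1]` = 19

Answer: 19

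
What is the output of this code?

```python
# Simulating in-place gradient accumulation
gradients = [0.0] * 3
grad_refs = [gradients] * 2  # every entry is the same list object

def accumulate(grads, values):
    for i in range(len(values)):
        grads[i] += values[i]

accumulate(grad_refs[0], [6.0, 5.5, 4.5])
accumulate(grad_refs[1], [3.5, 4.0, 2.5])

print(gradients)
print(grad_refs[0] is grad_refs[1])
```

Key concept: gradient accumulation aliasing.
Step by step:
`gradients = [0.0] * 3` → gradients = [0.0, 0.0, 0.0]
`grad_refs = [gradients] * 2` → grad_refs = [[0.0, 0.0, 0.0], [0.0, 0.0, 0.0]]
`accumulate(grad_refs[0], [6.0, 5.5, 4.5])` → gradients = [6.0, 5.5, 4.5]; grad_refs = [[6.0, 5.5, 4.5], [6.0, 5.5, 4.5]]
`accumulate(grad_refs[1], [3.5, 4.0, 2.5])` → gradients = [9.5, 9.5, 7.0]; grad_refs = [[9.5, 9.5, 7.0], [9.5, 9.5, 7.0]]
`print(gradients)` → prints [9.5, 9.5, 7.0]
`print(grad_refs[0] is grad_refs[1])` → prints True

Answer:
[9.5, 9.5, 7.0]
True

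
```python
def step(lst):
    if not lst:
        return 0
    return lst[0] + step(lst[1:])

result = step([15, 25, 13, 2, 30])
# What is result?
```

15 + 25 + 13 + 2 + 30 + 0 = 85

Answer: 85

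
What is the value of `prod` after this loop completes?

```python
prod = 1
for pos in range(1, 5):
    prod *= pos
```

4! = 24
`prod` takes the values: 1 → 2 → 6 → 24

Answer: 24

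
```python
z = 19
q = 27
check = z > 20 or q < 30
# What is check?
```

Trace:
`z = 19` → z = 19
`q = 27` → q = 27
`check = z > 20 or q < 30` → check = True
So check = True

Answer: True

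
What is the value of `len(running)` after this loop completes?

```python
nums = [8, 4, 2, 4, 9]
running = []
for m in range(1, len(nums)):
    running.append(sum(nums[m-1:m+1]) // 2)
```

Number of 2-element averages
`running` takes the values: [] → [6] → [6, 3] → [6, 3, 3] → [6, 3, 3, 6]
So `len(running)` = 4

Answer: 4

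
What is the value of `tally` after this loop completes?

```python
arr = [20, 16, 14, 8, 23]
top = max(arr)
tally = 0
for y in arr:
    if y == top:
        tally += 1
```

Count of max value 23 in [20, 16, 14, 8, 23]
`tally` takes the values: 0 → 1

Answer: 1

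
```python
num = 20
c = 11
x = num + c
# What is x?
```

Trace:
`num = 20` → num = 20
`c = 11` → c = 11
`x = num + c` → x = 31
So x = 31

Answer: 31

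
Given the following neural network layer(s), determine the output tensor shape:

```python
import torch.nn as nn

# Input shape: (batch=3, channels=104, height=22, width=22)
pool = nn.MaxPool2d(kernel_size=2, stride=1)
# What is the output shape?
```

Input: (3, 104, 22, 22) -> Output: (3, 104, 21, 21)

Answer: (3, 104, 21, 21)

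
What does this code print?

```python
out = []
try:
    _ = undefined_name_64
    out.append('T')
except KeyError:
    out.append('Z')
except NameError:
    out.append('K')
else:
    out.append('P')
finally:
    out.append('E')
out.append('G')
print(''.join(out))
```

Execution trace: 'K' (except NameError) → 'E' (finally) → 'G' (after the try/except). Output: KEG

Answer: KEG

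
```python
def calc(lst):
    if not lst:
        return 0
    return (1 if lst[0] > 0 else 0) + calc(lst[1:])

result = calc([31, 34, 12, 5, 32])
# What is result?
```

Count of positive elements in [31, 34, 12, 5, 32] = 5

Answer: 5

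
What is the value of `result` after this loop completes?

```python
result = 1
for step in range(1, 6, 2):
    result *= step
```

Product of 1, 3, 5, ... up to 5
`result` takes the values: 1 → 3 → 15

Answer: 15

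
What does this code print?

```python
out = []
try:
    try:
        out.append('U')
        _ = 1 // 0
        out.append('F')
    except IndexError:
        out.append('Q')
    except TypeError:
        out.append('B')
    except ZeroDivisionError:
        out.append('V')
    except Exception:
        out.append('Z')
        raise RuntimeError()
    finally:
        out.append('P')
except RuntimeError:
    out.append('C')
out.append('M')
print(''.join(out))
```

Execution trace: 'U' (inner try body) → 'V' (inner except ZeroDivisionError) → 'P' (inner finally) → 'M' (after the try/except). Output: UVPM

Answer: UVPM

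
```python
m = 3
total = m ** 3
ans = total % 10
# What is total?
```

Trace:
`m = 3` → m = 3
`total = m ** 3` → total = 27
`ans = total % 10` → ans = 7
So total = 27

Answer: 27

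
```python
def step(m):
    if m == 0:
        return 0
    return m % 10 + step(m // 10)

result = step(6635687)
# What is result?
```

Sum of digits of 6635687: 7 + 8 + 6 + 5 + 3 + 6 + 6 = 41

Answer: 41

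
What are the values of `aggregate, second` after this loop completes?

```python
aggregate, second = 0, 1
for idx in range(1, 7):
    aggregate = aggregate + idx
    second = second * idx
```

Sum and factorial of 1 to 6
`aggregate, second` takes the values: (0, 1) → (1, 1) → (3, 1) → (3, 2) → (6, 2) → (6, 6) → (10, 6) → (10, 24) → (15, 24) → (15, 120) → (21, 120) → (21, 720)

Answer: 21, 720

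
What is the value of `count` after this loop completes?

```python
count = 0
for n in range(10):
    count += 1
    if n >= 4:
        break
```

Loop breaks when n reaches 4, count is 5
`count` takes the values: 0 → 1 → 2 → 3 → 4 → 5

Answer: 5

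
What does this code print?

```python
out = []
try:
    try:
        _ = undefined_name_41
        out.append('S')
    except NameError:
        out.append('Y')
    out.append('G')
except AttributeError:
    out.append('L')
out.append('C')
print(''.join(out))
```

Execution trace: 'Y' (inner except NameError) → 'G' (try body, no exception) → 'C' (after the try/except). Output: YGC

Answer: YGC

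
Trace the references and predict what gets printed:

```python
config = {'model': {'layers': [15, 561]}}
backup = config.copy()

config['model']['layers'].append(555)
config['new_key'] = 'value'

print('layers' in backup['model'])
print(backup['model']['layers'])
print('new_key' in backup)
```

Key concept: shallow copy gotcha with nested dict.
Step by step:
`config = {'model': {'layers': [15, 561]}}` → config = {'model': {'layers': [15, 561]}}
`backup = config.copy()` → backup = {'model': {'layers': [15, 561]}}
`config['model']['layers'].append(555)` → config = {'model': {'layers': [15, 561, 555]}}; backup = {'model': {'layers': [15, 561, 555]}}
`config['new_key'] = 'value'` → config = {'model': {'layers': [15, 561, 555]}, 'new_key': 'value'}
`print('layers' in backup['model'])` → prints True
`print(backup['model']['layers'])` → prints [15, 561, 555]
`print('new_key' in backup)` → prints False

Answer:
True
[15, 561, 555]
False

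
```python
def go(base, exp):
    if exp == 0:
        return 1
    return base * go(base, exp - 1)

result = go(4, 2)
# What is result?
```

go(4, 2) = 4 * 4 = 16

Answer: 16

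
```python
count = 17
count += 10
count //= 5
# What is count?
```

Trace:
`count = 17` → count = 17
`count += 10` → count = 27
`count //= 5` → count = 5
So count = 5

Answer: 5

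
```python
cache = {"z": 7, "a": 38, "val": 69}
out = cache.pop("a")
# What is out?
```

Trace:
`cache = {"z": 7, "a": 38, "val": 69}` → cache = {'z': 7, 'a': 38, 'val': 69}
`out = cache.pop("a")` → cache = {'z': 7, 'val': 69}; out = 38
So out = 38

Answer: 38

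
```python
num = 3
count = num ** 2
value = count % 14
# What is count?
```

Trace:
`num = 3` → num = 3
`count = num ** 2` → count = 9
`value = count % 14` → value = 9
So count = 9

Answer: 9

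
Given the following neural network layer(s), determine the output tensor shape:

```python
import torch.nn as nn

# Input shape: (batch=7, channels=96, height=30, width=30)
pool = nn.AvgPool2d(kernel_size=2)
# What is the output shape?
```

Input: (7, 96, 30, 30) -> Output: (7, 96, 15, 15)

Answer: (7, 96, 15, 15)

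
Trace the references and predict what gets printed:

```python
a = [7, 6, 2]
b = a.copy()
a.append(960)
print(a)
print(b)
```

Key concept: list.copy() creates independent copy.
Step by step:
`a = [7, 6, 2]` → a = [7, 6, 2]
`b = a.copy()` → b = [7, 6, 2]
`a.append(960)` → a = [7, 6, 2, 960]
`print(a)` → prints [7, 6, 2, 960]
`print(b)` → prints [7, 6, 2]

Answer:
[7, 6, 2, 960]
[7, 6, 2]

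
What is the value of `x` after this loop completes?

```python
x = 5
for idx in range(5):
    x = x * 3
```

Multiply by 3, 5 times: 5 * 3^5 = 1215
`x` takes the values: 5 → 15 → 45 → 135 → 405 → 1215

Answer: 1215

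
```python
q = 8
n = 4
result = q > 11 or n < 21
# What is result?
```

Trace:
`q = 8` → q = 8
`n = 4` → n = 4
`result = q > 11 or n < 21` → result = True
So result = True

Answer: True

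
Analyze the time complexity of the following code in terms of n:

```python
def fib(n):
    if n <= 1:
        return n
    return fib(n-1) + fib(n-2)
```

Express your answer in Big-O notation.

This is Recursive Fibonacci (naive). Time complexity: O(2^n).

Answer: O(2^n)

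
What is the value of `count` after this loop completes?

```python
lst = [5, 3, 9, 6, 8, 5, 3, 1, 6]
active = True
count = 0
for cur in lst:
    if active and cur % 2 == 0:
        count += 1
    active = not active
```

Count even values at even positions
`count` takes the values: 0 → 1 → 2

Answer: 2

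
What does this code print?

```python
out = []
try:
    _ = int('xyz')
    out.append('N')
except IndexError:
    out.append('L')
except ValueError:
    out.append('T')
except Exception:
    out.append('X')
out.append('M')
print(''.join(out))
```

Execution trace: 'T' (except ValueError) → 'M' (after the try/except). Output: TM

Answer: TM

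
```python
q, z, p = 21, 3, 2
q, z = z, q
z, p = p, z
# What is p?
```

Trace:
`q, z, p = 21, 3, 2` → q = 21; z = 3; p = 2
`q, z = z, q` → q = 3; z = 21
`z, p = p, z` → z = 2; p = 21
So p = 21

Answer: 21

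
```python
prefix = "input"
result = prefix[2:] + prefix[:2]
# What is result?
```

Trace:
`prefix = "input"` → prefix = 'input'
`result = prefix[2:] + prefix[:2]` → result = 'putin'
So result = 'putin'

Answer: 'putin'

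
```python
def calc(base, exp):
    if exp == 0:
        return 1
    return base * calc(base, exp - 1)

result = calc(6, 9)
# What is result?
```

calc(6, 9) = 6 * 6 * 6 * 6 * 6 * 6 * 6 * 6 * 6 = 10077696

Answer: 10077696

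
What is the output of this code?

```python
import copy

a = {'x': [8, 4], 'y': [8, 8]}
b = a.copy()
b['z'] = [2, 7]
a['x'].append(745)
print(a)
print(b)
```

Key concept: shallow copy of dict with mutable values.
Step by step:
`a = {'x': [8, 4], 'y': [8, 8]}` → a = {'x': [8, 4], 'y': [8, 8]}
`b = a.copy()` → b = {'x': [8, 4], 'y': [8, 8]}
`b['z'] = [2, 7]` → b = {'x': [8, 4], 'y': [8, 8], 'z': [2, 7]}
`a['x'].append(745)` → a = {'x': [8, 4, 745], 'y': [8, 8]}; b = {'x': [8, 4, 745], 'y': [8, 8], 'z': [2, 7]}
`print(a)` → prints {'x': [8, 4, 745], 'y': [8, 8]}
`print(b)` → prints {'x': [8, 4, 745], 'y': [8, 8], 'z': [2, 7]}

Answer:
{'x': [8, 4, 745], 'y': [8, 8]}
{'x': [8, 4, 745], 'y': [8, 8], 'z': [2, 7]}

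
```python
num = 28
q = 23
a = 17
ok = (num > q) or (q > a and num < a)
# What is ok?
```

Trace:
`num = 28` → num = 28
`q = 23` → q = 23
`a = 17` → a = 17
`ok = (num > q) or (q > a and num < a)` → ok = True
So ok = True

Answer: True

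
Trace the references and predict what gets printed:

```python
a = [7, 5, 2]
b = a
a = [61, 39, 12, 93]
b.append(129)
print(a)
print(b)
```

Key concept: rebinding vs mutation: a is rebound to a new list, b still points at the original.
Step by step:
`a = [7, 5, 2]` → a = [7, 5, 2]
`b = a` → b = [7, 5, 2] (same object as a)
`a = [61, 39, 12, 93]` → a = [61, 39, 12, 93]
`b.append(129)` → b = [7, 5, 2, 129]
`print(a)` → prints [61, 39, 12, 93]
`print(b)` → prints [7, 5, 2, 129]

Answer:
[61, 39, 12, 93]
[7, 5, 2, 129]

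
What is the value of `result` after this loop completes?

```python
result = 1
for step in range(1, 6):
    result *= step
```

5! = 120
`result` takes the values: 1 → 2 → 6 → 24 → 120

Answer: 120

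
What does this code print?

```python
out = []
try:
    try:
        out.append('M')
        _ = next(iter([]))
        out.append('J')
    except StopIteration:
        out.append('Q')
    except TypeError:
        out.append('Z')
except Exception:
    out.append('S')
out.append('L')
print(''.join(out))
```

Execution trace: 'M' (inner try body) → 'Q' (inner except StopIteration) → 'L' (after the try/except). Output: MQL

Answer: MQL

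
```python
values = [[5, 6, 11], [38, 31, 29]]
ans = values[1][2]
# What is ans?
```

Trace:
`values = [[5, 6, 11], [38, 31, 29]]` → values = [[5, 6, 11], [38, 31, 29]]
`ans = values[1][2]` → ans = 29
So ans = 29

Answer: 29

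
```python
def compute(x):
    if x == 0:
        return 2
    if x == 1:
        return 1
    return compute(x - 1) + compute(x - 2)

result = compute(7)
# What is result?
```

Build up from base cases: compute(0)=2, compute(1)=1, compute(2)=3, compute(3)=4, compute(4)=7, compute(5)=11, compute(6)=18, ..., compute(7)=29

Answer: 29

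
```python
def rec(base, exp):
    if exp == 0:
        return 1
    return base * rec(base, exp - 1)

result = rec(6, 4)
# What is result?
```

rec(6, 4) = 6 * 6 * 6 * 6 = 1296

Answer: 1296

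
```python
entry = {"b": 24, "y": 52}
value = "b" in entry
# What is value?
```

Trace:
`entry = {"b": 24, "y": 52}` → entry = {'b': 24, 'y': 52}
`value = "b" in entry` → value = True
So value = True

Answer: True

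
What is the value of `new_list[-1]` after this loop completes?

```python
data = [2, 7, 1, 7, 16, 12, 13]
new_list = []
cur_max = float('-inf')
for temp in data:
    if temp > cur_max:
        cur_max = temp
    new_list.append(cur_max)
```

Running max ends at 16
`new_list` takes the values: [] → [2] → [2, 7] → [2, 7, 7] → [2, 7, 7, 7] → [2, 7, 7, 7, 16] → [2, 7, 7, 7, 16, 16] → [2, 7, 7, 7, 16, 16, 16]
So `new_list[-1]` = 16

Answer: 16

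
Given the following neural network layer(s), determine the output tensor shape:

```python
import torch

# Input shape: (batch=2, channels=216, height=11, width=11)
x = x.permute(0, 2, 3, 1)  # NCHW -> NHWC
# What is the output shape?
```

Input: (2, 216, 11, 11) -> Output: (2, 11, 11, 216)

Answer: (2, 11, 11, 216)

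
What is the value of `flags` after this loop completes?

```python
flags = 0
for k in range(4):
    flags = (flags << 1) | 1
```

Build 4 consecutive 1-bits: 0b1111
`flags` takes the values: 0 → 1 → 3 → 7 → 15

Answer: 15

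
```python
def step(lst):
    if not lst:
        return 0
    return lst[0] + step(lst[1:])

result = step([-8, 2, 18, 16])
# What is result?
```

(-8) + 2 + 18 + 16 + 0 = 28

Answer: 28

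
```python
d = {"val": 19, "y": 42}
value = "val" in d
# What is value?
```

Trace:
`d = {"val": 19, "y": 42}` → d = {'val': 19, 'y': 42}
`value = "val" in d` → value = True
So value = True

Answer: True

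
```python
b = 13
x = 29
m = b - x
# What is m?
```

Trace:
`b = 13` → b = 13
`x = 29` → x = 29
`m = b - x` → m = -16
So m = -16

Answer: -16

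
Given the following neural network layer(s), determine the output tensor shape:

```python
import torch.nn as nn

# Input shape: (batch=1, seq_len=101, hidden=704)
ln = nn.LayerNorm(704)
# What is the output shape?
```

Input: (1, 101, 704) -> Output: (1, 101, 704)

Answer: (1, 101, 704)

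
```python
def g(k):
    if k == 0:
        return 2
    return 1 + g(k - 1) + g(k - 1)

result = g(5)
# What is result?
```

g(k) = 1 + 2·g(k-1), g(0)=2. Closed form: (2+1)·2^5 - 1 = 95.

Answer: 95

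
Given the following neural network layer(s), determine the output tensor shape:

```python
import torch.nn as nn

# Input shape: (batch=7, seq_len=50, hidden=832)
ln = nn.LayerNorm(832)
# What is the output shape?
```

Input: (7, 50, 832) -> Output: (7, 50, 832)

Answer: (7, 50, 832)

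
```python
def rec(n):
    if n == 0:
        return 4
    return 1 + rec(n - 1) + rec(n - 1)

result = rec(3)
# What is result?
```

rec(n) = 1 + 2·rec(n-1), rec(0)=4. Closed form: (4+1)·2^3 - 1 = 39.

Answer: 39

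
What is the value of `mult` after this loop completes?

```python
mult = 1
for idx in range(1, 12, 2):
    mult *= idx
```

Product of 1, 3, 5, ... up to 11
`mult` takes the values: 1 → 3 → 15 → 105 → 945 → 10395

Answer: 10395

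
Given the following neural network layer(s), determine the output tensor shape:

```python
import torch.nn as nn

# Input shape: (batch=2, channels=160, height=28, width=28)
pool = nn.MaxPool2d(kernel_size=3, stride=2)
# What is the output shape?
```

Input: (2, 160, 28, 28) -> Output: (2, 160, 13, 13)

Answer: (2, 160, 13, 13)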